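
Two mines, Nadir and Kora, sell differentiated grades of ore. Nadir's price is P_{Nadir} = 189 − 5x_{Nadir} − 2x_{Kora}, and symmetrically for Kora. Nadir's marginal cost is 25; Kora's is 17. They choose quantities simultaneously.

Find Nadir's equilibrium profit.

911.25

Mine Nadir's profit: π = x_{Nadir}(189 − 5x_{Nadir} − 2x_{Kora}) − 25x_{Nadir}.
∂π/∂x_{Nadir} = 164 − 10x_{Nadir} − 2x_{Kora} = 0 ⇒ x_{Nadir} = 16.4 − 0.2x_{Kora}.
Similarly x_{Kora} = 17.2 − 0.2x_{Nadir}.
Plugging x_{Kora} into Nadir's best response: x_{Nadir} = 16.4 − 0.2(17.2 − 0.2x_{Nadir}) ⇒ 0.96x_{Nadir} = 12.96, so x_{Nadir} = 13.5.
Then x_{Kora} = 17.2 − 0.2·13.5 = 14.5.
P_{Nadir} = 189 − 5·13.5 − 2·14.5 = 92.5.
Profit = (92.5 − 25)·13.5 = 911.25.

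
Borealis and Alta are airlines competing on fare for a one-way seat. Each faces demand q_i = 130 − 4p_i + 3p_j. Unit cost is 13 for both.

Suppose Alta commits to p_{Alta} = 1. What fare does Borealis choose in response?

23.125

Borealis's profit: π = (p_{Borealis} − 13)(130 − 4p_{Borealis} + 3p_{Alta}).
∂π/∂p_{Borealis} = 182 − 8p_{Borealis} + 3p_{Alta} = 0 ⇒ p_{Borealis} = 22.75 + 0.375p_{Alta}.
At p_{Alta} = 1: p_{Borealis} = 22.75 + 0.375·1 = 23.125.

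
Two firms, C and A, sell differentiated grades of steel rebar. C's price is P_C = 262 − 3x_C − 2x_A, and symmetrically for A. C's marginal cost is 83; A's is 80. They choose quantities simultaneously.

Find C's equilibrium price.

Firm C's profit: π = x_C(262 − 3x_C − 2x_A) − 83x_C.
∂π/∂x_C = 179 − 6x_C − 2x_A = 0 ⇒ x_C = 179/6 − (1/3)x_A.
Similarly x_A = 91/3 − (1/3)x_C.
Solving the two reaction functions simultaneously: (1 − (−1/3)(−1/3))x_C = 179/6 − (1/3)·(91/3), so (8/9)x_C = 355/18 and x_C = 22.1875.
Then x_A = 91/3 − (1/3)·22.1875 = 22.9375.
P_C = 262 − 3·22.1875 − 2·22.9375 = 149.5625.

149.5625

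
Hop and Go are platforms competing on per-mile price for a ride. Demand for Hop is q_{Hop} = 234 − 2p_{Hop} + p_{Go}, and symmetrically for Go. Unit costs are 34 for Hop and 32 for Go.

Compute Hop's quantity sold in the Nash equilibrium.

132.8

Hop's profit: π = (p_{Hop} − 34)(234 − 2p_{Hop} + p_{Go}).
∂π/∂p_{Hop} = 302 − 4p_{Hop} + p_{Go} = 0 ⇒ p_{Hop} = 75.5 + 0.25p_{Go}.
Similarly p_{Go} = 74.5 + 0.25p_{Hop}.
Plugging p_{Go} into Hop's best response: p_{Hop} = 75.5 + 0.25(74.5 + 0.25p_{Hop}) ⇒ 0.9375p_{Hop} = 94.125, so p_{Hop} = 100.4.
Then p_{Go} = 74.5 + 0.25·100.4 = 99.6.
q_{Hop} = 234 − 2·100.4 + 99.6 = 132.8.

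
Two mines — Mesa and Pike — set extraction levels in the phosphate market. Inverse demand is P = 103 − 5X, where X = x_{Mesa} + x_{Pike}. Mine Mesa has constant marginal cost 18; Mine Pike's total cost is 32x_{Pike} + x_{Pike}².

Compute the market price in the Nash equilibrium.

53

Mine Mesa's profit: π = x_{Mesa}(103 − 5(x_{Mesa} + x_{Pike})) − 18x_{Mesa}.
∂π/∂x_{Mesa} = 85 − 10x_{Mesa} − 5x_{Pike} = 0, so x_{Mesa} = 8.5 − 0.5x_{Pike}.
For Pike: ∂π/∂x_{Pike} = 71 − 12x_{Pike} − 5x_{Mesa} = 0 ⇒ x_{Pike} = 71/12 − (5/12)x_{Mesa}.
Solving the two reaction functions simultaneously: (1 − (−0.5)(−5/12))x_{Mesa} = 8.5 − 0.5·(71/12), so (19/24)x_{Mesa} = 133/24 and x_{Mesa} = 7.
Then x_{Pike} = 71/12 − (5/12)·7 = 3.
Equilibrium price: P = 103 − 5·10 = 53.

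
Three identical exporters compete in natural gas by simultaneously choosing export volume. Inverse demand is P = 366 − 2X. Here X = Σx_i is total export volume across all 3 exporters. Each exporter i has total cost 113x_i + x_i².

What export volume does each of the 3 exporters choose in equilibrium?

25.3

A representative exporter's profit is π_i = x_i(366 − 2X) − 113x_i − x_i², with X = x_i + Σ_{j≠i} x_j.
First-order condition: 253 − 6x_i − 2Σ_{j≠i} x_j = 0.
In a symmetric equilibrium every exporter chooses the same x, so Σ_{j≠i} x_j = 2x. The condition becomes 253 − 10x = 0, giving x = 253/10 = 25.3.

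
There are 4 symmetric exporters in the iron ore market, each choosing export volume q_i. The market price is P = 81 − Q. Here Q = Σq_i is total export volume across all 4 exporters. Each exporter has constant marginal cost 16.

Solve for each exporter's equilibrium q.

A representative exporter's profit is π_i = q_i(81 − Q) − 16q_i, with Q = q_i + Σ_{j≠i} q_j.
First-order condition: 65 − 2q_i − Σ_{j≠i} q_j = 0.
With identical exporters, set every q_j = q: then 65 − 2q − 3q = 0, i.e. q = 65/5 = 13.

13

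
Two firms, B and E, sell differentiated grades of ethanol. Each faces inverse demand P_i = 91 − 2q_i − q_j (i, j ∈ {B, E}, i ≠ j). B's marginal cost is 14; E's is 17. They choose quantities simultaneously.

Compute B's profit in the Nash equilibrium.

Firm B's profit: π = q_B(91 − 2q_B − q_E) − 14q_B.
∂π/∂q_B = 77 − 4q_B − q_E = 0 ⇒ q_B = 19.25 − 0.25q_E.
Similarly q_E = 18.5 − 0.25q_B.
Plugging q_E into B's best response: q_B = 19.25 − 0.25(18.5 − 0.25q_B) ⇒ 0.9375q_B = 14.625, so q_B = 15.6.
Then q_E = 18.5 − 0.25·15.6 = 14.6.
P_B = 91 − 2·15.6 − 14.6 = 45.2.
Profit = (45.2 − 14)·15.6 = 486.72.

486.72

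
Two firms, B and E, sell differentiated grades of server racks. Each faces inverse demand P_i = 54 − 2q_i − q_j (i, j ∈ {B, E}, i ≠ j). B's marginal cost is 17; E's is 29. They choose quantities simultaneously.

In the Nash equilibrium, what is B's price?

Firm B's profit: π = q_B(54 − 2q_B − q_E) − 17q_B.
∂π/∂q_B = 37 − 4q_B − q_E = 0 ⇒ q_B = 9.25 − 0.25q_E.
Similarly q_E = 6.25 − 0.25q_B.
Solving the two reaction functions simultaneously: (1 − (−0.25)(−0.25))q_B = 9.25 − 0.25·6.25, so 0.9375q_B = 7.6875 and q_B = 8.2.
Then q_E = 6.25 − 0.25·8.2 = 4.2.
P_B = 54 − 2·8.2 − 4.2 = 33.4.

33.4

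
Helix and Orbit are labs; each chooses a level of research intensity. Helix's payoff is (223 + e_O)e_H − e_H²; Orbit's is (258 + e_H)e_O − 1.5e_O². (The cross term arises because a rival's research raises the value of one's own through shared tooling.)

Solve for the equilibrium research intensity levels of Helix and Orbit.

Expanding Helix's payoff: 223e_H + e_Oe_H − e_H².
∂π/∂e_H = 223 + e_O − 2e_H = 0, so e_H = 111.5 + 0.5e_O.
Likewise for Orbit: e_O = 86 + (1/3)e_H.
Solving the two reaction functions simultaneously: (1 − (0.5)(1/3))e_H = 111.5 + 0.5·86, so (5/6)e_H = 154.5 and e_H = 185.4.
Then e_O = 86 + (1/3)·185.4 = 147.8.

185.4, 147.8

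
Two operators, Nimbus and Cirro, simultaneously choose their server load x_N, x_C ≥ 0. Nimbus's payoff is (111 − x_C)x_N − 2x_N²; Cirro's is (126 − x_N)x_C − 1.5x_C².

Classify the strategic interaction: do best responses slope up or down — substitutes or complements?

strategic substitutes

Expanding Nimbus's payoff: 111x_N − x_Cx_N − 2x_N².
∂π/∂x_N = 111 − x_C − 4x_N = 0, so x_N = 27.75 − 0.25x_C.
The best-response slope dx_N/dx_C = −0.25 < 0: the reaction function is downward-sloping, so the choices are strategic substitutes.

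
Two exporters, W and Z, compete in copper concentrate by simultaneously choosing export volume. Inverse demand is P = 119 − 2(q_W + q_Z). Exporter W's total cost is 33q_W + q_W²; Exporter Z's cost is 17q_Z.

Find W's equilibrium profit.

Exporter W's profit: π = q_W(119 − 2(q_W + q_Z)) − 33q_W − q_W².
∂π/∂q_W = 86 − 6q_W − 2q_Z = 0, so q_W = 43/3 − (1/3)q_Z.
For Z: ∂π/∂q_Z = 102 − 4q_Z − 2q_W = 0 ⇒ q_Z = 25.5 − 0.5q_W.
Solving the two reaction functions simultaneously: (1 − (−1/3)(−0.5))q_W = 43/3 − (1/3)·25.5, so (5/6)q_W = 35/6 and q_W = 7.
Then q_Z = 25.5 − 0.5·7 = 22.
Price P = 119 − 2·29 = 61.
W's profit: (61 − 33)·7 − (7)² = 147.

147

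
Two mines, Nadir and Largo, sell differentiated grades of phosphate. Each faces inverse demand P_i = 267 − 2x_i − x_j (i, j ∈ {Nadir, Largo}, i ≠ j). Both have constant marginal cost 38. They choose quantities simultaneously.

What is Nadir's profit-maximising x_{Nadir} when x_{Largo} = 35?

Mine Nadir's profit: π = x_{Nadir}(267 − 2x_{Nadir} − x_{Largo}) − 38x_{Nadir}.
∂π/∂x_{Nadir} = 229 − 4x_{Nadir} − x_{Largo} = 0 ⇒ x_{Nadir} = 57.25 − 0.25x_{Largo}.
At x_{Largo} = 35: x_{Nadir} = 57.25 − 0.25·35 = 48.5.

48.5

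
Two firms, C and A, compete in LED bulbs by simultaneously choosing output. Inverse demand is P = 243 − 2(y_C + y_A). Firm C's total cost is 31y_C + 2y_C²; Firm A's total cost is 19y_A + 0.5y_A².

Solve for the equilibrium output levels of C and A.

Firm C's profit: π = y_C(243 − 2(y_C + y_A)) − 31y_C − 2y_C².
∂π/∂y_C = 212 − 8y_C − 2y_A = 0, so y_C = 26.5 − 0.25y_A.
For A: ∂π/∂y_A = 224 − 5y_A − 2y_C = 0 ⇒ y_A = 44.8 − 0.4y_C.
Plugging y_A into C's best response: y_C = 26.5 − 0.25(44.8 − 0.4y_C) ⇒ 0.9y_C = 15.3, so y_C = 17.
Then y_A = 44.8 − 0.4·17 = 38.

17, 38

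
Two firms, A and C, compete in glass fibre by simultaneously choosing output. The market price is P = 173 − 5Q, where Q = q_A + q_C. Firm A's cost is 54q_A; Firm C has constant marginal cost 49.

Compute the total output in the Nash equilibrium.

Firm A's profit: π = q_A(173 − 5(q_A + q_C)) − 54q_A.
∂π/∂q_A = 119 − 10q_A − 5q_C = 0, so q_A = 11.9 − 0.5q_C.
By the same steps for C: q_C = 12.4 − 0.5q_A.
Solving the two reaction functions simultaneously: (1 − (−0.5)(−0.5))q_A = 11.9 − 0.5·12.4, so 0.75q_A = 5.7 and q_A = 7.6.
Then q_C = 12.4 − 0.5·7.6 = 8.6.
Total output: 7.6 + 8.6 = 16.2.

16.2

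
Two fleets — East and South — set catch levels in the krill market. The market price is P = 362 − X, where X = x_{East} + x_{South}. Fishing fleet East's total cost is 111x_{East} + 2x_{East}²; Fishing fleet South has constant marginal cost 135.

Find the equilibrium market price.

Fishing fleet East's profit: π = x_{East}(362 − (x_{East} + x_{South})) − 111x_{East} − 2x_{East}².
∂π/∂x_{East} = 251 − 6x_{East} − x_{South} = 0, so x_{East} = 251/6 − (1/6)x_{South}.
For South: ∂π/∂x_{South} = 227 − 2x_{South} − x_{East} = 0 ⇒ x_{South} = 113.5 − 0.5x_{East}.
Plugging x_{South} into East's best response: x_{East} = 251/6 − (1/6)(113.5 − 0.5x_{East}) ⇒ (11/12)x_{East} = 275/12, so x_{East} = 25.
Then x_{South} = 113.5 − 0.5·25 = 101.
Equilibrium price: P = 362 − 126 = 236.

236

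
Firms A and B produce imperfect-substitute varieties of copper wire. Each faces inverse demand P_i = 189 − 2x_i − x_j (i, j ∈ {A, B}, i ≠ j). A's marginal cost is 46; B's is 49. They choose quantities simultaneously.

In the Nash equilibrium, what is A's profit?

1658.88

Firm A's profit: π = x_A(189 − 2x_A − x_B) − 46x_A.
∂π/∂x_A = 143 − 4x_A − x_B = 0 ⇒ x_A = 35.75 − 0.25x_B.
Similarly x_B = 35 − 0.25x_A.
Substituting the second reaction function into the first: x_A = 35.75 − 0.25(35 − 0.25x_A), which gives 0.9375x_A = 27 ⇒ x_A = 28.8.
Then x_B = 35 − 0.25·28.8 = 27.8.
P_A = 189 − 2·28.8 − 27.8 = 103.6.
Profit = (103.6 − 46)·28.8 = 1658.88.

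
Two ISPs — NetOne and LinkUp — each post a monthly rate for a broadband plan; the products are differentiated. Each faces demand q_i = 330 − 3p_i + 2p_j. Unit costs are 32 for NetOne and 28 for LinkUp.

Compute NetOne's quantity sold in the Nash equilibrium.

221.25

NetOne's profit: π = (p_{NetOne} − 32)(330 − 3p_{NetOne} + 2p_{LinkUp}).
∂π/∂p_{NetOne} = 426 − 6p_{NetOne} + 2p_{LinkUp} = 0 ⇒ p_{NetOne} = 71 + (1/3)p_{LinkUp}.
Similarly p_{LinkUp} = 69 + (1/3)p_{NetOne}.
Substituting the second reaction function into the first: p_{NetOne} = 71 + (1/3)(69 + (1/3)p_{NetOne}), which gives (8/9)p_{NetOne} = 94 ⇒ p_{NetOne} = 105.75.
Then p_{LinkUp} = 69 + (1/3)·105.75 = 104.25.
q_{NetOne} = 330 − 3·105.75 + 2·104.25 = 221.25.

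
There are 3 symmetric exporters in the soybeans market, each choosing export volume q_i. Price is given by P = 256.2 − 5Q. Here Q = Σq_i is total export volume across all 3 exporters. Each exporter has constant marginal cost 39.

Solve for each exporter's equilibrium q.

A representative exporter's profit is π_i = q_i(256.2 − 5Q) − 39q_i, with Q = q_i + Σ_{j≠i} q_j.
First-order condition: 217.2 − 10q_i − 5Σ_{j≠i} q_j = 0.
With identical exporters, set every q_j = q: then 217.2 − 10q − 10q = 0, i.e. q = 217.2/20 = 10.86.

10.86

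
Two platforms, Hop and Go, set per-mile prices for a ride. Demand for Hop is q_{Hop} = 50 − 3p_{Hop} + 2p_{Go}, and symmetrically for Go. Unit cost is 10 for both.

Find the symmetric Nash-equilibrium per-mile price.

20

Hop's profit: π = (p_{Hop} − 10)(50 − 3p_{Hop} + 2p_{Go}).
∂π/∂p_{Hop} = 80 − 6p_{Hop} + 2p_{Go} = 0 ⇒ p_{Hop} = 40/3 + (1/3)p_{Go}.
By symmetry p_{Go} = p_{Hop}; substituting into the reaction function, (2/3)p_{Hop} = 40/3 and p_{Hop} = 20.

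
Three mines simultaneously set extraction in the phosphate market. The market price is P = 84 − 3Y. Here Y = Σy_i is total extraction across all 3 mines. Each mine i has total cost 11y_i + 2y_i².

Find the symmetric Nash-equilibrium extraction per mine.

A representative mine's profit is π_i = y_i(84 − 3Y) − 11y_i − 2y_i², with Y = y_i + Σ_{j≠i} y_j.
First-order condition: 73 − 10y_i − 3Σ_{j≠i} y_j = 0.
In a symmetric equilibrium every mine chooses the same y, so Σ_{j≠i} y_j = 2y. The condition becomes 73 − 16y = 0, giving y = 73/16 = 4.5625.

4.5625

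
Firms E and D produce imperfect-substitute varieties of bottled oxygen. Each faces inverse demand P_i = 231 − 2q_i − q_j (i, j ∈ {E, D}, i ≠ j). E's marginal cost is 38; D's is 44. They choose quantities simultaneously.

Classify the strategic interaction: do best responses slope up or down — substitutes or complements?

strategic substitutes

Firm E's profit: π = q_E(231 − 2q_E − q_D) − 38q_E.
∂π/∂q_E = 193 − 4q_E − q_D = 0 ⇒ q_E = 48.25 − 0.25q_D.
The best-response slope dq_E/dq_D = −0.25 < 0: the reaction function is downward-sloping, so the choices are strategic substitutes.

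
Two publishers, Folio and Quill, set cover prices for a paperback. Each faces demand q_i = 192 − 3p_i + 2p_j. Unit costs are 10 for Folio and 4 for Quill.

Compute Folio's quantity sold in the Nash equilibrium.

133.125

Folio's profit: π = (p_{Folio} − 10)(192 − 3p_{Folio} + 2p_{Quill}).
∂π/∂p_{Folio} = 222 − 6p_{Folio} + 2p_{Quill} = 0 ⇒ p_{Folio} = 37 + (1/3)p_{Quill}.
Similarly p_{Quill} = 34 + (1/3)p_{Folio}.
Solving the two reaction functions simultaneously: (1 − (1/3)(1/3))p_{Folio} = 37 + (1/3)·34, so (8/9)p_{Folio} = 145/3 and p_{Folio} = 54.375.
Then p_{Quill} = 34 + (1/3)·54.375 = 52.125.
q_{Folio} = 192 − 3·54.375 + 2·52.125 = 133.125.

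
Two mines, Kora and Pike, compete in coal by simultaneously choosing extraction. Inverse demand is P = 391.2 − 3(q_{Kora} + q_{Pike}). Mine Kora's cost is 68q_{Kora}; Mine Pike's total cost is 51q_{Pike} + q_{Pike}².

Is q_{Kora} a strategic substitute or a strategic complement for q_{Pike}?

strategic substitutes

Mine Kora's profit: π = q_{Kora}(391.2 − 3(q_{Kora} + q_{Pike})) − 68q_{Kora}.
∂π/∂q_{Kora} = 323.2 − 6q_{Kora} − 3q_{Pike} = 0, so q_{Kora} = 808/15 − 0.5q_{Pike}.
The best-response slope dq_{Kora}/dq_{Pike} = −0.5 < 0: the reaction function is downward-sloping, so the choices are strategic substitutes.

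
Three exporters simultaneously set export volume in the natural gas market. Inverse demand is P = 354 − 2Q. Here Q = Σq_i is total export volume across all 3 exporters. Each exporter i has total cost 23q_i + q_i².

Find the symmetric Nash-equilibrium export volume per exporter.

33.1

A representative exporter's profit is π_i = q_i(354 − 2Q) − 23q_i − q_i², with Q = q_i + Σ_{j≠i} q_j.
First-order condition: 331 − 6q_i − 2Σ_{j≠i} q_j = 0.
Imposing symmetry (q_j = q for all j) turns Σ_{j≠i} q_j into 2q, so 331 = 10q and q = 33.1.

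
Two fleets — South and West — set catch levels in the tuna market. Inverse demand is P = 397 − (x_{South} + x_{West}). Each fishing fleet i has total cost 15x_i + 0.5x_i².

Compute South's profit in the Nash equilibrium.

13680.375

Fishing fleet South's profit: π = x_{South}(397 − (x_{South} + x_{West})) − 15x_{South} − 0.5x_{South}².
∂π/∂x_{South} = 382 − 3x_{South} − x_{West} = 0, so x_{South} = 382/3 − (1/3)x_{West}.
Setting x_{South} = x_{West} in the reaction function: x_{South} = 382/3 − (1/3)x_{South}, so x_{South} = (382/3) / (4/3) = 95.5.
Price P = 397 − 191 = 206.
South's profit: (206 − 15)·95.5 − 0.5(95.5)² = 13680.375.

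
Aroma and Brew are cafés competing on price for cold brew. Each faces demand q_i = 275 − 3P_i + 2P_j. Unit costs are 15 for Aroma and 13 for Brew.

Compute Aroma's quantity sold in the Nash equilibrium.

Aroma's profit: π = (P_{Aroma} − 15)(275 − 3P_{Aroma} + 2P_{Brew}).
∂π/∂P_{Aroma} = 320 − 6P_{Aroma} + 2P_{Brew} = 0 ⇒ P_{Aroma} = 160/3 + (1/3)P_{Brew}.
Similarly P_{Brew} = 157/3 + (1/3)P_{Aroma}.
Plugging P_{Brew} into Aroma's best response: P_{Aroma} = 160/3 + (1/3)(157/3 + (1/3)P_{Aroma}) ⇒ (8/9)P_{Aroma} = 637/9, so P_{Aroma} = 79.625.
Then P_{Brew} = 157/3 + (1/3)·79.625 = 78.875.
q_{Aroma} = 275 − 3·79.625 + 2·78.875 = 193.875.

193.875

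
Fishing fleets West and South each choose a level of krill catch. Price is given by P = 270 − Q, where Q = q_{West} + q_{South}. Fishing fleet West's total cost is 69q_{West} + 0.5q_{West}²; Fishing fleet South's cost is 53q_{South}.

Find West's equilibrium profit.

Fishing fleet West's profit: π = q_{West}(270 − (q_{West} + q_{South})) − 69q_{West} − 0.5q_{West}².
∂π/∂q_{West} = 201 − 3q_{West} − q_{South} = 0, so q_{West} = 67 − (1/3)q_{South}.
For South: ∂π/∂q_{South} = 217 − 2q_{South} − q_{West} = 0 ⇒ q_{South} = 108.5 − 0.5q_{West}.
Plugging q_{South} into West's best response: q_{West} = 67 − (1/3)(108.5 − 0.5q_{West}) ⇒ (5/6)q_{West} = 185/6, so q_{West} = 37.
Then q_{South} = 108.5 − 0.5·37 = 90.
Price P = 270 − 127 = 143.
West's profit: (143 − 69)·37 − 0.5(37)² = 2053.5.

2053.5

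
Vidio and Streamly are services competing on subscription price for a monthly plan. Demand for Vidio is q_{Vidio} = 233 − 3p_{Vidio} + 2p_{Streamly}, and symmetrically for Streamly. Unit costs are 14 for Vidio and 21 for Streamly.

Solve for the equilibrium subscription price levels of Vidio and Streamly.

Vidio's profit: π = (p_{Vidio} − 14)(233 − 3p_{Vidio} + 2p_{Streamly}).
∂π/∂p_{Vidio} = 275 − 6p_{Vidio} + 2p_{Streamly} = 0 ⇒ p_{Vidio} = 275/6 + (1/3)p_{Streamly}.
Similarly p_{Streamly} = 148/3 + (1/3)p_{Vidio}.
Solving the two reaction functions simultaneously: (1 − (1/3)(1/3))p_{Vidio} = 275/6 + (1/3)·(148/3), so (8/9)p_{Vidio} = 1121/18 and p_{Vidio} = 70.0625.
Then p_{Streamly} = 148/3 + (1/3)·70.0625 = 72.6875.

70.0625, 72.6875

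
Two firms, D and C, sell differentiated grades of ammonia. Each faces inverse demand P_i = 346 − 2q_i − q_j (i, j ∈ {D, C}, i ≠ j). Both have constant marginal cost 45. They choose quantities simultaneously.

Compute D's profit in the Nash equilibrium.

7248.08

Firm D's profit: π = q_D(346 − 2q_D − q_C) − 45q_D.
∂π/∂q_D = 301 − 4q_D − q_C = 0 ⇒ q_D = 75.25 − 0.25q_C.
The game is symmetric, so in equilibrium q_C = q_D: the reaction function gives 1.25q_D = 75.25, hence q_D = 60.2.
P_D = 346 − 2·60.2 − 60.2 = 165.4.
Profit = (165.4 − 45)·60.2 = 7248.08.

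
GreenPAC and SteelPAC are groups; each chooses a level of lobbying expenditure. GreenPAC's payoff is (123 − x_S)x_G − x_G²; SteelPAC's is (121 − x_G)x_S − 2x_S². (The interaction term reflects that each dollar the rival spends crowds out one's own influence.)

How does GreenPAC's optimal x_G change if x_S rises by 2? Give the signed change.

Expanding GreenPAC's payoff: 123x_G − x_Sx_G − x_G².
∂π/∂x_G = 123 − x_S − 2x_G = 0, so x_G = 61.5 − 0.5x_S.
The reaction-function slope is −0.5, so a 2-unit rise in x_S moves x_G by −0.5 × 2 = −1. GreenPAC's best response falls — the actions are strategic substitutes.

-1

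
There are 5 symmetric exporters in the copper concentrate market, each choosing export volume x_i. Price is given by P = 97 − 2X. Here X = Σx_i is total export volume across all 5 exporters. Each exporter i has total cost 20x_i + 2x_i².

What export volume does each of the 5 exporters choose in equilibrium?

4.8125

A representative exporter's profit is π_i = x_i(97 − 2X) − 20x_i − 2x_i², with X = x_i + Σ_{j≠i} x_j.
First-order condition: 77 − 8x_i − 2Σ_{j≠i} x_j = 0.
In a symmetric equilibrium every exporter chooses the same x, so Σ_{j≠i} x_j = 4x. The condition becomes 77 − 16x = 0, giving x = 77/16 = 4.8125.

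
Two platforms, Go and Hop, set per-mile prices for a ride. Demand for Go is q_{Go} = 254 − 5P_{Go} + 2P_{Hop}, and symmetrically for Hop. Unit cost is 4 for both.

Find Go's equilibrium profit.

Go's profit: π = (P_{Go} − 4)(254 − 5P_{Go} + 2P_{Hop}).
∂π/∂P_{Go} = 274 − 10P_{Go} + 2P_{Hop} = 0 ⇒ P_{Go} = 27.4 + 0.2P_{Hop}.
The game is symmetric, so in equilibrium P_{Hop} = P_{Go}: the reaction function gives 0.8P_{Go} = 27.4, hence P_{Go} = 34.25.
q_{Go} = 254 − 5·34.25 + 2·34.25 = 151.25.
Profit = (34.25 − 4)·151.25 = 4575.3125.

4575.3125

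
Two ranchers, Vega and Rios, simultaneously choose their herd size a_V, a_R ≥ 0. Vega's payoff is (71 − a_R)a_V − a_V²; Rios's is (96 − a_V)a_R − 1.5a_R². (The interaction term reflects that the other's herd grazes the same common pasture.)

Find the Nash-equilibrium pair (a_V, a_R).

23.4, 24.2

Expanding Vega's payoff: 71a_V − a_Ra_V − a_V².
∂π/∂a_V = 71 − a_R − 2a_V = 0, so a_V = 35.5 − 0.5a_R.
Likewise for Rios: a_R = 32 − (1/3)a_V.
Plugging a_R into Vega's best response: a_V = 35.5 − 0.5(32 − (1/3)a_V) ⇒ (5/6)a_V = 19.5, so a_V = 23.4.
Then a_R = 32 − (1/3)·23.4 = 24.2.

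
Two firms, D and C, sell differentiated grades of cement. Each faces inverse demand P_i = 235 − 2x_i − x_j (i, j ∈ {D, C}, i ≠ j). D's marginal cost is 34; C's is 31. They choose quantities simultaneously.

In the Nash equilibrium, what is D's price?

114

Firm D's profit: π = x_D(235 − 2x_D − x_C) − 34x_D.
∂π/∂x_D = 201 − 4x_D − x_C = 0 ⇒ x_D = 50.25 − 0.25x_C.
Similarly x_C = 51 − 0.25x_D.
Substituting the second reaction function into the first: x_D = 50.25 − 0.25(51 − 0.25x_D), which gives 0.9375x_D = 37.5 ⇒ x_D = 40.
Then x_C = 51 − 0.25·40 = 41.
P_D = 235 − 2·40 − 41 = 114.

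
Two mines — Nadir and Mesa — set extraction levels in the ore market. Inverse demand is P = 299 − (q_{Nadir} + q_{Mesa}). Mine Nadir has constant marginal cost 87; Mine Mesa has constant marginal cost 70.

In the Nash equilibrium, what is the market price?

Mine Nadir's profit: π = q_{Nadir}(299 − (q_{Nadir} + q_{Mesa})) − 87q_{Nadir}.
∂π/∂q_{Nadir} = 212 − 2q_{Nadir} − q_{Mesa} = 0, so q_{Nadir} = 106 − 0.5q_{Mesa}.
By the same steps for Mesa: q_{Mesa} = 114.5 − 0.5q_{Nadir}.
Plugging q_{Mesa} into Nadir's best response: q_{Nadir} = 106 − 0.5(114.5 − 0.5q_{Nadir}) ⇒ 0.75q_{Nadir} = 48.75, so q_{Nadir} = 65.
Then q_{Mesa} = 114.5 − 0.5·65 = 82.
Equilibrium price: P = 299 − 147 = 152.

152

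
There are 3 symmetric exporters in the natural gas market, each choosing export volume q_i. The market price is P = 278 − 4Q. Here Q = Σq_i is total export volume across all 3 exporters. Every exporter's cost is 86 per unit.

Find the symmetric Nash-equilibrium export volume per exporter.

12

A representative exporter's profit is π_i = q_i(278 − 4Q) − 86q_i, with Q = q_i + Σ_{j≠i} q_j.
First-order condition: 192 − 8q_i − 4Σ_{j≠i} q_j = 0.
With identical exporters, set every q_j = q: then 192 − 8q − 8q = 0, i.e. q = 192/16 = 12.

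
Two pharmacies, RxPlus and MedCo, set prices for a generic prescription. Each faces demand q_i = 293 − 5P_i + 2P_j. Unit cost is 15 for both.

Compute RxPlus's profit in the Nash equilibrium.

RxPlus's profit: π = (P_{RxPlus} − 15)(293 − 5P_{RxPlus} + 2P_{MedCo}).
∂π/∂P_{RxPlus} = 368 − 10P_{RxPlus} + 2P_{MedCo} = 0 ⇒ P_{RxPlus} = 36.8 + 0.2P_{MedCo}.
Setting P_{RxPlus} = P_{MedCo} in the reaction function: P_{RxPlus} = 36.8 + 0.2P_{RxPlus}, so P_{RxPlus} = 36.8 / 0.8 = 46.
q_{RxPlus} = 293 − 5·46 + 2·46 = 155.
Profit = (46 − 15)·155 = 4805.

4805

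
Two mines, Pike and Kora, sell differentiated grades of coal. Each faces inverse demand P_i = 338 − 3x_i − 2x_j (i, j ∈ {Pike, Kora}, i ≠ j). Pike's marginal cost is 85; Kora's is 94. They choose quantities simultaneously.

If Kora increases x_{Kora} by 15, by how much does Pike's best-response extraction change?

Mine Pike's profit: π = x_{Pike}(338 − 3x_{Pike} − 2x_{Kora}) − 85x_{Pike}.
∂π/∂x_{Pike} = 253 − 6x_{Pike} − 2x_{Kora} = 0 ⇒ x_{Pike} = 253/6 − (1/3)x_{Kora}.
The reaction-function slope is −1/3, so a 15-unit rise in x_{Kora} moves x_{Pike} by −1/3 × 15 = −5. Pike's best response falls — the actions are strategic substitutes.

-5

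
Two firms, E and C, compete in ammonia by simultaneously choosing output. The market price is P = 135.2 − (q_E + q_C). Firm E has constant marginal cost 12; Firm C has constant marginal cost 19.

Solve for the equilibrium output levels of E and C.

43.4, 36.4

Firm E's profit: π = q_E(135.2 − (q_E + q_C)) − 12q_E.
∂π/∂q_E = 123.2 − 2q_E − q_C = 0, so q_E = 61.6 − 0.5q_C.
By the same steps for C: q_C = 58.1 − 0.5q_E.
Solving the two reaction functions simultaneously: (1 − (−0.5)(−0.5))q_E = 61.6 − 0.5·58.1, so 0.75q_E = 32.55 and q_E = 43.4.
Then q_C = 58.1 − 0.5·43.4 = 36.4.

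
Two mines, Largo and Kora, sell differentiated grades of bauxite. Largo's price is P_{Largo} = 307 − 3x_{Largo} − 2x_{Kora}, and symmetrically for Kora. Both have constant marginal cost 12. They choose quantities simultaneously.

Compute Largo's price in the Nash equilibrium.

Mine Largo's profit: π = x_{Largo}(307 − 3x_{Largo} − 2x_{Kora}) − 12x_{Largo}.
∂π/∂x_{Largo} = 295 − 6x_{Largo} − 2x_{Kora} = 0 ⇒ x_{Largo} = 295/6 − (1/3)x_{Kora}.
By symmetry x_{Kora} = x_{Largo}; substituting into the reaction function, (4/3)x_{Largo} = 295/6 and x_{Largo} = 36.875.
P_{Largo} = 307 − 3·36.875 − 2·36.875 = 122.625.

122.625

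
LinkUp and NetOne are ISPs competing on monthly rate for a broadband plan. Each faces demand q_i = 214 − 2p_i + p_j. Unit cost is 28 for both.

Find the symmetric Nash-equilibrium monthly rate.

LinkUp's profit: π = (p_{LinkUp} − 28)(214 − 2p_{LinkUp} + p_{NetOne}).
∂π/∂p_{LinkUp} = 270 − 4p_{LinkUp} + p_{NetOne} = 0 ⇒ p_{LinkUp} = 67.5 + 0.25p_{NetOne}.
By symmetry p_{NetOne} = p_{LinkUp}; substituting into the reaction function, 0.75p_{LinkUp} = 67.5 and p_{LinkUp} = 90.

90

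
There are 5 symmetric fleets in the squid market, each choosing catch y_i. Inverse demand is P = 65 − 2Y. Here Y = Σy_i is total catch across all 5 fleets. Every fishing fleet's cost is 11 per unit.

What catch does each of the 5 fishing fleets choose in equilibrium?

4.5

A representative fishing fleet's profit is π_i = y_i(65 − 2Y) − 11y_i, with Y = y_i + Σ_{j≠i} y_j.
First-order condition: 54 − 4y_i − 2Σ_{j≠i} y_j = 0.
With identical fishing fleets, set every y_j = y: then 54 − 4y − 8y = 0, i.e. y = 54/12 = 4.5.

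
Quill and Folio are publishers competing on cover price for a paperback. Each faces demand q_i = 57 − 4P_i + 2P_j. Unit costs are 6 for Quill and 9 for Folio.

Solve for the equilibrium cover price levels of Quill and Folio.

13.9, 15.1

Quill's profit: π = (P_{Quill} − 6)(57 − 4P_{Quill} + 2P_{Folio}).
∂π/∂P_{Quill} = 81 − 8P_{Quill} + 2P_{Folio} = 0 ⇒ P_{Quill} = 10.125 + 0.25P_{Folio}.
Similarly P_{Folio} = 11.625 + 0.25P_{Quill}.
Plugging P_{Folio} into Quill's best response: P_{Quill} = 10.125 + 0.25(11.625 + 0.25P_{Quill}) ⇒ 0.9375P_{Quill} = 417/32, so P_{Quill} = 13.9.
Then P_{Folio} = 11.625 + 0.25·13.9 = 15.1.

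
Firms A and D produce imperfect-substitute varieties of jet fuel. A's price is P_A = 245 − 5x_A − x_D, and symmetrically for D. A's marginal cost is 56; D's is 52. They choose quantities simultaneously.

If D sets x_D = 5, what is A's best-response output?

18.4

Firm A's profit: π = x_A(245 − 5x_A − x_D) − 56x_A.
∂π/∂x_A = 189 − 10x_A − x_D = 0 ⇒ x_A = 18.9 − 0.1x_D.
At x_D = 5: x_A = 18.9 − 0.1·5 = 18.4.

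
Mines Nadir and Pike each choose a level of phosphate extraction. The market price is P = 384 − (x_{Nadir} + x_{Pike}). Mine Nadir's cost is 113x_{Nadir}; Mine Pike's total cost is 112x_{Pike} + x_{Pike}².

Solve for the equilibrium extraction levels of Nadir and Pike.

Mine Nadir's profit: π = x_{Nadir}(384 − (x_{Nadir} + x_{Pike})) − 113x_{Nadir}.
∂π/∂x_{Nadir} = 271 − 2x_{Nadir} − x_{Pike} = 0, so x_{Nadir} = 135.5 − 0.5x_{Pike}.
For Pike: ∂π/∂x_{Pike} = 272 − 4x_{Pike} − x_{Nadir} = 0 ⇒ x_{Pike} = 68 − 0.25x_{Nadir}.
Plugging x_{Pike} into Nadir's best response: x_{Nadir} = 135.5 − 0.5(68 − 0.25x_{Nadir}) ⇒ 0.875x_{Nadir} = 101.5, so x_{Nadir} = 116.
Then x_{Pike} = 68 − 0.25·116 = 39.

116, 39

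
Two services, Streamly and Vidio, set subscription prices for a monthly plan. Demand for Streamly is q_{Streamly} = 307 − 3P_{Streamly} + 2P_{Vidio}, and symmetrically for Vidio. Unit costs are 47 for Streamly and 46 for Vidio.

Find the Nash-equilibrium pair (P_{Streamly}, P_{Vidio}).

Streamly's profit: π = (P_{Streamly} − 47)(307 − 3P_{Streamly} + 2P_{Vidio}).
∂π/∂P_{Streamly} = 448 − 6P_{Streamly} + 2P_{Vidio} = 0 ⇒ P_{Streamly} = 224/3 + (1/3)P_{Vidio}.
Similarly P_{Vidio} = 445/6 + (1/3)P_{Streamly}.
Solving the two reaction functions simultaneously: (1 − (1/3)(1/3))P_{Streamly} = 224/3 + (1/3)·(445/6), so (8/9)P_{Streamly} = 1789/18 and P_{Streamly} = 111.8125.
Then P_{Vidio} = 445/6 + (1/3)·111.8125 = 111.4375.

111.8125, 111.4375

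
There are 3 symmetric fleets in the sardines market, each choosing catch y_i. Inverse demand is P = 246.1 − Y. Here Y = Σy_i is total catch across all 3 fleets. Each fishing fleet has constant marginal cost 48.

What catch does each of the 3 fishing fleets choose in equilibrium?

A representative fishing fleet's profit is π_i = y_i(246.1 − Y) − 48y_i, with Y = y_i + Σ_{j≠i} y_j.
First-order condition: 198.1 − 2y_i − Σ_{j≠i} y_j = 0.
In a symmetric equilibrium every fishing fleet chooses the same y, so Σ_{j≠i} y_j = 2y. The condition becomes 198.1 − 4y = 0, giving y = 198.1/4 = 49.525.

49.525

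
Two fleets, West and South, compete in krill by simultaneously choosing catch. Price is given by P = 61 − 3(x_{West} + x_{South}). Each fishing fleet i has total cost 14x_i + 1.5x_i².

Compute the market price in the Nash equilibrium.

37.5

Fishing fleet West's profit: π = x_{West}(61 − 3(x_{West} + x_{South})) − 14x_{West} − 1.5x_{West}².
∂π/∂x_{West} = 47 − 9x_{West} − 3x_{South} = 0, so x_{West} = 47/9 − (1/3)x_{South}.
The game is symmetric, so in equilibrium x_{South} = x_{West}: the reaction function gives (4/3)x_{West} = 47/9, hence x_{West} = 47/12.
Equilibrium price: P = 61 − 3·(47/6) = 37.5.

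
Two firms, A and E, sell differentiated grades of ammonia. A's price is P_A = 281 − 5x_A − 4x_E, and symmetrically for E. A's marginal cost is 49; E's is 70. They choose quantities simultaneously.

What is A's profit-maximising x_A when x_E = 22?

14.4

Firm A's profit: π = x_A(281 − 5x_A − 4x_E) − 49x_A.
∂π/∂x_A = 232 − 10x_A − 4x_E = 0 ⇒ x_A = 23.2 − 0.4x_E.
At x_E = 22: x_A = 23.2 − 0.4·22 = 14.4.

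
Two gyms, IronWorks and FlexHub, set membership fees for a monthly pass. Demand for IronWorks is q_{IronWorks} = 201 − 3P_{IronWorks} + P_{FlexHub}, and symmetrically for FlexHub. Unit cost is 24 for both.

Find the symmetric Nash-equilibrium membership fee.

54.6

IronWorks's profit: π = (P_{IronWorks} − 24)(201 − 3P_{IronWorks} + P_{FlexHub}).
∂π/∂P_{IronWorks} = 273 − 6P_{IronWorks} + P_{FlexHub} = 0 ⇒ P_{IronWorks} = 45.5 + (1/6)P_{FlexHub}.
By symmetry P_{FlexHub} = P_{IronWorks}; substituting into the reaction function, (5/6)P_{IronWorks} = 45.5 and P_{IronWorks} = 54.6.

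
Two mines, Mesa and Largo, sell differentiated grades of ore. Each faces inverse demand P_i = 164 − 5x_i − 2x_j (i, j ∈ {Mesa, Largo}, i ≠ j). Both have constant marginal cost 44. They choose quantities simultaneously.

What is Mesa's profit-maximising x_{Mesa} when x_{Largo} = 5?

11

Mine Mesa's profit: π = x_{Mesa}(164 − 5x_{Mesa} − 2x_{Largo}) − 44x_{Mesa}.
∂π/∂x_{Mesa} = 120 − 10x_{Mesa} − 2x_{Largo} = 0 ⇒ x_{Mesa} = 12 − 0.2x_{Largo}.
At x_{Largo} = 5: x_{Mesa} = 12 − 0.2·5 = 11.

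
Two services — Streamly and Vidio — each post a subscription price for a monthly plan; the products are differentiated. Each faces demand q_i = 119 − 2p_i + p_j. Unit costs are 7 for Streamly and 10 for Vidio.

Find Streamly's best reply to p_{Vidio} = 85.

54.5

Streamly's profit: π = (p_{Streamly} − 7)(119 − 2p_{Streamly} + p_{Vidio}).
∂π/∂p_{Streamly} = 133 − 4p_{Streamly} + p_{Vidio} = 0 ⇒ p_{Streamly} = 33.25 + 0.25p_{Vidio}.
At p_{Vidio} = 85: p_{Streamly} = 33.25 + 0.25·85 = 54.5.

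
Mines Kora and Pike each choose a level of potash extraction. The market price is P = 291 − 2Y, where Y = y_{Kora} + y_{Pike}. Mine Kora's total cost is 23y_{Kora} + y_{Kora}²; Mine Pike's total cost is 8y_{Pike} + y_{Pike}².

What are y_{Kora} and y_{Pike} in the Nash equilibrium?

Mine Kora's profit: π = y_{Kora}(291 − 2(y_{Kora} + y_{Pike})) − 23y_{Kora} − y_{Kora}².
∂π/∂y_{Kora} = 268 − 6y_{Kora} − 2y_{Pike} = 0, so y_{Kora} = 134/3 − (1/3)y_{Pike}.
By the same steps for Pike: y_{Pike} = 283/6 − (1/3)y_{Kora}.
Solving the two reaction functions simultaneously: (1 − (−1/3)(−1/3))y_{Kora} = 134/3 − (1/3)·(283/6), so (8/9)y_{Kora} = 521/18 and y_{Kora} = 32.5625.
Then y_{Pike} = 283/6 − (1/3)·32.5625 = 36.3125.

32.5625, 36.3125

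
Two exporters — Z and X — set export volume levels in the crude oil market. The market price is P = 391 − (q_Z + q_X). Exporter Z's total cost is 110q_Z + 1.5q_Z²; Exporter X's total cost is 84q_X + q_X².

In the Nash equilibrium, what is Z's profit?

4622.5

Exporter Z's profit: π = q_Z(391 − (q_Z + q_X)) − 110q_Z − 1.5q_Z².
∂π/∂q_Z = 281 − 5q_Z − q_X = 0, so q_Z = 56.2 − 0.2q_X.
For X: ∂π/∂q_X = 307 − 4q_X − q_Z = 0 ⇒ q_X = 76.75 − 0.25q_Z.
Substituting the second reaction function into the first: q_Z = 56.2 − 0.2(76.75 − 0.25q_Z), which gives 0.95q_Z = 40.85 ⇒ q_Z = 43.
Then q_X = 76.75 − 0.25·43 = 66.
Price P = 391 − 109 = 282.
Z's profit: (282 − 110)·43 − 1.5(43)² = 4622.5.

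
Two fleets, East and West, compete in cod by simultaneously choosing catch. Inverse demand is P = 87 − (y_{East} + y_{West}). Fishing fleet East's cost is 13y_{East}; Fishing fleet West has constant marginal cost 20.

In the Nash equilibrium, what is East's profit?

729

Fishing fleet East's profit: π = y_{East}(87 − (y_{East} + y_{West})) − 13y_{East}.
∂π/∂y_{East} = 74 − 2y_{East} − y_{West} = 0, so y_{East} = 37 − 0.5y_{West}.
By the same steps for West: y_{West} = 33.5 − 0.5y_{East}.
Solving the two reaction functions simultaneously: (1 − (−0.5)(−0.5))y_{East} = 37 − 0.5·33.5, so 0.75y_{East} = 20.25 and y_{East} = 27.
Then y_{West} = 33.5 − 0.5·27 = 20.
Price P = 87 − 47 = 40.
East's profit: (40 − 13)·27 = 729.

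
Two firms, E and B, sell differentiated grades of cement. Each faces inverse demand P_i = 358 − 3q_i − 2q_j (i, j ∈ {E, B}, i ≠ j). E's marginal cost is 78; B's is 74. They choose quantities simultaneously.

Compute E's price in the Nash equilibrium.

Firm E's profit: π = q_E(358 − 3q_E − 2q_B) − 78q_E.
∂π/∂q_E = 280 − 6q_E − 2q_B = 0 ⇒ q_E = 140/3 − (1/3)q_B.
Similarly q_B = 142/3 − (1/3)q_E.
Substituting the second reaction function into the first: q_E = 140/3 − (1/3)(142/3 − (1/3)q_E), which gives (8/9)q_E = 278/9 ⇒ q_E = 34.75.
Then q_B = 142/3 − (1/3)·34.75 = 35.75.
P_E = 358 − 3·34.75 − 2·35.75 = 182.25.

182.25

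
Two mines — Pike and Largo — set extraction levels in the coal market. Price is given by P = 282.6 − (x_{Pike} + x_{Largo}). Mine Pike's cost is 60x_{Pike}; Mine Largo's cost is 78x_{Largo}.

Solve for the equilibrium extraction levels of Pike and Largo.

Mine Pike's profit: π = x_{Pike}(282.6 − (x_{Pike} + x_{Largo})) − 60x_{Pike}.
∂π/∂x_{Pike} = 222.6 − 2x_{Pike} − x_{Largo} = 0, so x_{Pike} = 111.3 − 0.5x_{Largo}.
By the same steps for Largo: x_{Largo} = 102.3 − 0.5x_{Pike}.
Solving the two reaction functions simultaneously: (1 − (−0.5)(−0.5))x_{Pike} = 111.3 − 0.5·102.3, so 0.75x_{Pike} = 60.15 and x_{Pike} = 80.2.
Then x_{Largo} = 102.3 − 0.5·80.2 = 62.2.

80.2, 62.2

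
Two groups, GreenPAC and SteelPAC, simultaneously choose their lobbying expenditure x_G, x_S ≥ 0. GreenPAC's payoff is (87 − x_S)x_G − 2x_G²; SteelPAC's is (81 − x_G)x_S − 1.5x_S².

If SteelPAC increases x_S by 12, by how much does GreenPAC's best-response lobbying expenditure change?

-3

Expanding GreenPAC's payoff: 87x_G − x_Sx_G − 2x_G².
∂π/∂x_G = 87 − x_S − 4x_G = 0, so x_G = 21.75 − 0.25x_S.
The reaction-function slope is −0.25, so a 12-unit rise in x_S moves x_G by −0.25 × 12 = −3. GreenPAC's best response falls — the actions are strategic substitutes.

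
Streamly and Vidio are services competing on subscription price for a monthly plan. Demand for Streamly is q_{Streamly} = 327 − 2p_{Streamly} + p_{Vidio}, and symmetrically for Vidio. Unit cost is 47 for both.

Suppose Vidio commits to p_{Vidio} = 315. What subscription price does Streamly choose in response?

184

Streamly's profit: π = (p_{Streamly} − 47)(327 − 2p_{Streamly} + p_{Vidio}).
∂π/∂p_{Streamly} = 421 − 4p_{Streamly} + p_{Vidio} = 0 ⇒ p_{Streamly} = 105.25 + 0.25p_{Vidio}.
At p_{Vidio} = 315: p_{Streamly} = 105.25 + 0.25·315 = 184.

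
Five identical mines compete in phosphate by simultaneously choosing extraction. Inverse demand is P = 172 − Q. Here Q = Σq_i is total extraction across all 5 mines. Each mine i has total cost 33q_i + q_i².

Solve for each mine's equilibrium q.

17.375

A representative mine's profit is π_i = q_i(172 − Q) − 33q_i − q_i², with Q = q_i + Σ_{j≠i} q_j.
First-order condition: 139 − 4q_i − Σ_{j≠i} q_j = 0.
In a symmetric equilibrium every mine chooses the same q, so Σ_{j≠i} q_j = 4q. The condition becomes 139 − 8q = 0, giving q = 139/8 = 17.375.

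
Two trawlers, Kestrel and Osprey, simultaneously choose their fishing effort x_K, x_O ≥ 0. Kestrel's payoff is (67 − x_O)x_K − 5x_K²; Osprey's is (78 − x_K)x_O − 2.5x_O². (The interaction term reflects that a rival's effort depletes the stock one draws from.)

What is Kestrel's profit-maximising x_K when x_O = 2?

Expanding Kestrel's payoff: 67x_K − x_Ox_K − 5x_K².
∂π/∂x_K = 67 − x_O − 10x_K = 0, so x_K = 6.7 − 0.1x_O.
At x_O = 2: x_K = 6.7 − 0.1·2 = 6.5.

6.5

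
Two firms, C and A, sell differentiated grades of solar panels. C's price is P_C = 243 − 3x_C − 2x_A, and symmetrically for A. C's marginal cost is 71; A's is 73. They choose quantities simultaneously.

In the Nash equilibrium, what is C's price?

Firm C's profit: π = x_C(243 − 3x_C − 2x_A) − 71x_C.
∂π/∂x_C = 172 − 6x_C − 2x_A = 0 ⇒ x_C = 86/3 − (1/3)x_A.
Similarly x_A = 85/3 − (1/3)x_C.
Solving the two reaction functions simultaneously: (1 − (−1/3)(−1/3))x_C = 86/3 − (1/3)·(85/3), so (8/9)x_C = 173/9 and x_C = 21.625.
Then x_A = 85/3 − (1/3)·21.625 = 21.125.
P_C = 243 − 3·21.625 − 2·21.125 = 135.875.

135.875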